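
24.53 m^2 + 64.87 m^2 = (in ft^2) 962.3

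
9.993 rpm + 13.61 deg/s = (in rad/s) 1.284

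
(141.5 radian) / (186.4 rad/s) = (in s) 0.7591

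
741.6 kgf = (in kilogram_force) 741.6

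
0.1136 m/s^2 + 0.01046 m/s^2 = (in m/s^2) 0.1241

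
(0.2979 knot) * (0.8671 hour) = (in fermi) 4.784e+17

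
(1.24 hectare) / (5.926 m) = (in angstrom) 2.092e+13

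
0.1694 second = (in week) 2.801e-07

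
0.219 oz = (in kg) 0.006209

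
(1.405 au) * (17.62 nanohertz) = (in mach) 10.88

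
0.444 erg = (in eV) 2.771e+11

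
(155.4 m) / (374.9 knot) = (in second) 0.8057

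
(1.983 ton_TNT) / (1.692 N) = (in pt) 1.39e+13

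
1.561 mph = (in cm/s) 69.78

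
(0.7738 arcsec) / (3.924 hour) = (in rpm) 2.536e-09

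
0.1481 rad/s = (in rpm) 1.414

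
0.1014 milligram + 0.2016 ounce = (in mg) 5715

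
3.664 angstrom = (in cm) 3.664e-08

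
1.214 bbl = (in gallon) 50.99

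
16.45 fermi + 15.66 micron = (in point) 0.04439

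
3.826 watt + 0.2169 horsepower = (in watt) 165.6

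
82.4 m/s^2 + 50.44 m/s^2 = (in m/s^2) 132.8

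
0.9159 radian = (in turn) 0.1458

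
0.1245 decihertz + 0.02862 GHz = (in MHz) 28.62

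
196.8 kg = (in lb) 433.9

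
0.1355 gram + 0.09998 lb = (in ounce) 1.604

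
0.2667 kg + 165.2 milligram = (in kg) 0.2669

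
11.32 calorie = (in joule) 47.36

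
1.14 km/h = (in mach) 0.00093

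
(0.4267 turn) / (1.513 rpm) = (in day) 0.0001958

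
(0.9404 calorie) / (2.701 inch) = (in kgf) 5.848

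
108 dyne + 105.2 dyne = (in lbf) 0.0004793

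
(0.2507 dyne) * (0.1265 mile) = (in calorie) 0.000122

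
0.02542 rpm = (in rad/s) 0.002662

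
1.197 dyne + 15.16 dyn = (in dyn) 16.36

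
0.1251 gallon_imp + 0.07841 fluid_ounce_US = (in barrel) 0.003592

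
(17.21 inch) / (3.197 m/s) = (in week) 2.261e-07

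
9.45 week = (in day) 66.15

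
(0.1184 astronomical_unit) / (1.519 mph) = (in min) 4.347e+08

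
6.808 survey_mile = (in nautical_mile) 5.916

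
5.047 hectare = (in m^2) 5.047e+04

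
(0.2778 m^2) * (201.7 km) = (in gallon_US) 1.48e+07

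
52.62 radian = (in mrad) 5.262e+04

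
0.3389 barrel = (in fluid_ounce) 1822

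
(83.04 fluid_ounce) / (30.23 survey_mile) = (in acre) 1.247e-11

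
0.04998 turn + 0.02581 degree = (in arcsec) 6.487e+04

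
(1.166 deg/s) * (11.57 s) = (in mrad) 235.5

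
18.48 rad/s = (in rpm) 176.5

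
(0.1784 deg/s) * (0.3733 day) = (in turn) 15.98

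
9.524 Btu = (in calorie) 2402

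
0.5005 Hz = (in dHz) 5.005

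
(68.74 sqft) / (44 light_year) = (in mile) 9.533e-21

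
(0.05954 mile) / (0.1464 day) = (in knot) 0.01473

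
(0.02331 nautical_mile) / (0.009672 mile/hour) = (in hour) 2.773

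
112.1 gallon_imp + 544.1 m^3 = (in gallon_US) 1.439e+05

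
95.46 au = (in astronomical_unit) 95.46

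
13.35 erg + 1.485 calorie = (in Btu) 0.005889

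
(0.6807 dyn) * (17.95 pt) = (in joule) 4.31e-08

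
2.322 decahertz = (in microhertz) 2.322e+07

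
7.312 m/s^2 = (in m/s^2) 7.312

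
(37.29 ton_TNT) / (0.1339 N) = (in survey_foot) 3.823e+12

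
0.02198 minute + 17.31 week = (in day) 121.2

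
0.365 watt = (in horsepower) 0.0004895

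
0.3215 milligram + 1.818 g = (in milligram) 1818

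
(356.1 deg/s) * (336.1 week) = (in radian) 1.263e+09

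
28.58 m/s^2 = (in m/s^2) 28.58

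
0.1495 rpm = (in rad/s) 0.01566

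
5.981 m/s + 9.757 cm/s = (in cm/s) 607.9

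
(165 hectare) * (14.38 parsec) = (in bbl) 4.605e+24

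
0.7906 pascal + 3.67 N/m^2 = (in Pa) 4.461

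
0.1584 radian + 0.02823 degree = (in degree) 9.104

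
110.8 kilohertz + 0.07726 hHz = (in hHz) 1108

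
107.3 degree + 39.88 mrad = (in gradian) 121.8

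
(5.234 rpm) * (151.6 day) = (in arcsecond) 1.481e+12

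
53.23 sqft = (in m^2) 4.945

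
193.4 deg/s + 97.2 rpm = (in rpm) 129.4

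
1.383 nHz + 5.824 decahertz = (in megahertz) 5.824e-05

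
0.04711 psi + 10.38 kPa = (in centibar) 10.7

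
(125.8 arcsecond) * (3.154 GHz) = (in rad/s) 1.924e+06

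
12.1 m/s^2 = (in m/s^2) 12.1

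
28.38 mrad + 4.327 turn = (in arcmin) 9.356e+04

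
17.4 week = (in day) 121.8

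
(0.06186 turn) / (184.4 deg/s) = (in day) 1.398e-06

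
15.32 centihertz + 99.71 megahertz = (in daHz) 9.971e+06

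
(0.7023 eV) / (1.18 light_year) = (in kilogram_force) 1.028e-36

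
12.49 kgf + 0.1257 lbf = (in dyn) 1.23e+07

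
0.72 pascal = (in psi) 0.0001044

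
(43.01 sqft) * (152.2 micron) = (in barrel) 0.003825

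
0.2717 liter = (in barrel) 0.001709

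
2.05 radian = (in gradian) 130.5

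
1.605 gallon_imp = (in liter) 7.296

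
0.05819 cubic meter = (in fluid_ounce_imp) 2048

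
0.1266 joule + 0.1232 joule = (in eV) 1.559e+18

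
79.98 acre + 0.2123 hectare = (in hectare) 32.58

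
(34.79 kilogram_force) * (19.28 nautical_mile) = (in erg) 1.218e+14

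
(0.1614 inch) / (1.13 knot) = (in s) 0.007052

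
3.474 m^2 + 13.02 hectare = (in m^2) 1.302e+05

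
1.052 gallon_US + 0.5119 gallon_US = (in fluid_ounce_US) 200.2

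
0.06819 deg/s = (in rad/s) 0.00119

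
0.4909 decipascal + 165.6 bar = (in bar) 165.6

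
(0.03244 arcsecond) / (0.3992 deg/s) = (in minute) 3.762e-07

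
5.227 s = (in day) 6.05e-05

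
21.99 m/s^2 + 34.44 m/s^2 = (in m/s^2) 56.43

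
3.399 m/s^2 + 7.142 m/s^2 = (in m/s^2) 10.54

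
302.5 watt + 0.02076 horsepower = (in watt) 318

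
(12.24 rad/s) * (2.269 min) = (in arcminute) 5.729e+06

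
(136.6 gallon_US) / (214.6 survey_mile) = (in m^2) 1.497e-06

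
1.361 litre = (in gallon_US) 0.3595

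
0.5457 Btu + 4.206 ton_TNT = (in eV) 1.098e+29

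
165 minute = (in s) 9900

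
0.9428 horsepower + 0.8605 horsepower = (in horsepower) 1.803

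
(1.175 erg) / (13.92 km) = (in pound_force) 1.898e-12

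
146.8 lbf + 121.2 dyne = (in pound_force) 146.8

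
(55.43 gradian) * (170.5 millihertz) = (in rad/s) 0.1485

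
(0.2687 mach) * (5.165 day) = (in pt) 1.157e+11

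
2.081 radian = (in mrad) 2081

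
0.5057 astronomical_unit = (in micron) 7.565e+16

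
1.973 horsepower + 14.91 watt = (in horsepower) 1.993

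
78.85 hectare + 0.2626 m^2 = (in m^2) 7.885e+05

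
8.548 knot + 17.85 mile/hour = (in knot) 24.06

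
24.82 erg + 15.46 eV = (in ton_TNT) 5.932e-16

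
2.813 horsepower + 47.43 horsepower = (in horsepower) 50.24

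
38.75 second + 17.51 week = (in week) 17.51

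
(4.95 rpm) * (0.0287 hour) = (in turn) 8.524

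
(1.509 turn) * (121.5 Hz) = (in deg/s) 6.6e+04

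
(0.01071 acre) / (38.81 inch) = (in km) 0.04397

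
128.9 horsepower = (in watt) 9.612e+04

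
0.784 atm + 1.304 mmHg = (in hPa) 796.1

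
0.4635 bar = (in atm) 0.4574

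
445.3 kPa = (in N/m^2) 4.453e+05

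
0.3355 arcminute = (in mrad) 0.09759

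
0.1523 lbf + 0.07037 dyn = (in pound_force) 0.1523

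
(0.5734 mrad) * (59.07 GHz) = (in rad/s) 3.387e+07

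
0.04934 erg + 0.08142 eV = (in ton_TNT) 1.179e-18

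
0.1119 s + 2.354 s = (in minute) 0.0411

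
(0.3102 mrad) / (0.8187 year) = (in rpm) 1.147e-10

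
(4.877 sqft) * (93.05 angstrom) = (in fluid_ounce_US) 0.0001426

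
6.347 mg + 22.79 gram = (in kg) 0.0228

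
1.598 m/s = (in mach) 0.004693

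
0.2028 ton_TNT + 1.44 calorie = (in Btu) 8.042e+05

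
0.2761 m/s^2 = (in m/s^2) 0.2761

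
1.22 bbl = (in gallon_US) 51.24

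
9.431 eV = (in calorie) 3.611e-19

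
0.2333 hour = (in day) 0.009721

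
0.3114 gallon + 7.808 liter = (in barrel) 0.05653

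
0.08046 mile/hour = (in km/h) 0.1295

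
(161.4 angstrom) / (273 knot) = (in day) 1.33e-15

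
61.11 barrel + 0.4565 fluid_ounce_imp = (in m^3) 9.716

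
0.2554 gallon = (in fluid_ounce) 32.69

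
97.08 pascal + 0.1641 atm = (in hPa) 167.2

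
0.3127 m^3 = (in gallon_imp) 68.78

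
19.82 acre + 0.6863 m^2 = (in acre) 19.82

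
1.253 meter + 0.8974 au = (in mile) 8.342e+07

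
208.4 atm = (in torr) 1.584e+05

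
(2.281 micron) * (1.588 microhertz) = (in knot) 7.041e-12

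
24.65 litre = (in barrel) 0.155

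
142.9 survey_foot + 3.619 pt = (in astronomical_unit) 2.912e-10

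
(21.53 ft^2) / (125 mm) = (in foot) 52.5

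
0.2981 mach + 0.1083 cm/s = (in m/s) 101.5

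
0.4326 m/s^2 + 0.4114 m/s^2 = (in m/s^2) 0.844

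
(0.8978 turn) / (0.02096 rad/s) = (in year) 8.534e-06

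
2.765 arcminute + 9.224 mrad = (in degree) 0.5746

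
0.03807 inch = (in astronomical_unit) 6.464e-15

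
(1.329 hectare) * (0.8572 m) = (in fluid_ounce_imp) 4.009e+08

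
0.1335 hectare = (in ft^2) 1.437e+04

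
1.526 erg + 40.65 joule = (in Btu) 0.03853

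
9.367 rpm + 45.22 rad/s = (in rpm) 441.2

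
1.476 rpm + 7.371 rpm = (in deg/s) 53.08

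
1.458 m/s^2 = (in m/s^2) 1.458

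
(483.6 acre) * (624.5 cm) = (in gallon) 3.229e+09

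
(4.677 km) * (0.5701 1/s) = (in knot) 5183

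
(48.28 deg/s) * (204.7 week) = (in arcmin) 3.586e+11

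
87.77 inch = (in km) 0.002229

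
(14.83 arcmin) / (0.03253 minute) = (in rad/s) 0.00221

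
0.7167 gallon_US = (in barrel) 0.01706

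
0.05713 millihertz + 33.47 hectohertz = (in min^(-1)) 2.008e+05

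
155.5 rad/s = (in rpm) 1485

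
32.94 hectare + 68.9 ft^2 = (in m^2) 3.294e+05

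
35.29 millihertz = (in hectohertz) 0.0003529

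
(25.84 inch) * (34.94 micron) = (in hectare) 2.293e-09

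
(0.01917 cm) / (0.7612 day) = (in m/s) 2.915e-09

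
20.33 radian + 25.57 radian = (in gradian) 2922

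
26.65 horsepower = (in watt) 1.987e+04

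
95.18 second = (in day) 0.001102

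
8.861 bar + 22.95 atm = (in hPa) 3.212e+04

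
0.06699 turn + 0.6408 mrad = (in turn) 0.06709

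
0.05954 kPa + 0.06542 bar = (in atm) 0.06515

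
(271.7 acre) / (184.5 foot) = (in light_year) 2.067e-12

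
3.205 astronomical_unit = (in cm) 4.795e+13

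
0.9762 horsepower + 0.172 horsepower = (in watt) 856.2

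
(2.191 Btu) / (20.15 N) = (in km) 0.1147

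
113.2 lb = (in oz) 1811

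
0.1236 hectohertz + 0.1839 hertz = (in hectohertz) 0.1254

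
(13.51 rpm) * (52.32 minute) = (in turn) 706.8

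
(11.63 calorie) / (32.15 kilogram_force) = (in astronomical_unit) 1.032e-12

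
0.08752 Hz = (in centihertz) 8.752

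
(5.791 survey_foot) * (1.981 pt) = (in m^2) 0.001234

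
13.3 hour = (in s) 4.788e+04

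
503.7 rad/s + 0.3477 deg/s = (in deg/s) 2.886e+04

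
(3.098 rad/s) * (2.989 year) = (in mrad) 2.92e+11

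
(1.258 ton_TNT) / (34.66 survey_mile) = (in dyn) 9.436e+09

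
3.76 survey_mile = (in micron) 6.051e+09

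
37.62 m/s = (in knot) 73.13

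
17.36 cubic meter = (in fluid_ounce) 5.87e+05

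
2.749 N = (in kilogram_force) 0.2803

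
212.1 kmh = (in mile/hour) 131.8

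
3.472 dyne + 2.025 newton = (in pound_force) 0.4552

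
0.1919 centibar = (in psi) 0.02783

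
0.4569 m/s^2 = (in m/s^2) 0.4569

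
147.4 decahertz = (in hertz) 1474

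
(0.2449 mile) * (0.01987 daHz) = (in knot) 152.2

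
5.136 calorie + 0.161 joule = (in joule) 21.65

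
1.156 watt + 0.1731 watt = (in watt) 1.329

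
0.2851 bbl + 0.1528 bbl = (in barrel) 0.4379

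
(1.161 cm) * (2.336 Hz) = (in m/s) 0.02712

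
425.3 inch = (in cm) 1080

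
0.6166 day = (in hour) 14.8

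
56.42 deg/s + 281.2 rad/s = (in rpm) 2695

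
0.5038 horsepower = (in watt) 375.7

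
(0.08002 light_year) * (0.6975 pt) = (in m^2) 1.863e+11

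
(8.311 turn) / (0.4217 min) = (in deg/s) 118.2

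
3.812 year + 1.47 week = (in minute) 2.018e+06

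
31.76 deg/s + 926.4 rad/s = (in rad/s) 927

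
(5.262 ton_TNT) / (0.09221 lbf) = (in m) 5.368e+10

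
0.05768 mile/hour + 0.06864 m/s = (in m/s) 0.09443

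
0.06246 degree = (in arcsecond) 224.9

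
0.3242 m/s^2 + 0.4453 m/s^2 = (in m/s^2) 0.7695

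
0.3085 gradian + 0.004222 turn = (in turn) 0.004993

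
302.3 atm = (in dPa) 3.063e+08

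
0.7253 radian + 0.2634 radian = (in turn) 0.1574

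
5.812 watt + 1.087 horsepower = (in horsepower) 1.095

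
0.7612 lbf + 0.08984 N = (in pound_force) 0.7814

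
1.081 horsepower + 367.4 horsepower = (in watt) 2.748e+05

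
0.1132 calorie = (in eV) 2.956e+18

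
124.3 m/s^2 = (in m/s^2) 124.3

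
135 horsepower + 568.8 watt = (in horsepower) 135.8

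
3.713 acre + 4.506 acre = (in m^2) 3.326e+04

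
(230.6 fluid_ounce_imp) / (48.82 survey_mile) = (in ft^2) 8.976e-07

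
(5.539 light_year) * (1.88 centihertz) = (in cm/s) 9.852e+16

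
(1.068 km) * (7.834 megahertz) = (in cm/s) 8.367e+11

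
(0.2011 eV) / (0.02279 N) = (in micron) 1.414e-12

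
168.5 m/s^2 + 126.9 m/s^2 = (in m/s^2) 295.4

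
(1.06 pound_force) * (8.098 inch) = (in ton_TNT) 2.318e-10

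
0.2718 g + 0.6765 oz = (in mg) 1.945e+04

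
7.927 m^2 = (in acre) 0.001959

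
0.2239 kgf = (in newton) 2.196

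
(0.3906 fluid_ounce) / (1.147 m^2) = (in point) 0.02855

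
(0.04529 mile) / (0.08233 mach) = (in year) 8.245e-08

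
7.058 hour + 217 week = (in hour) 3.646e+04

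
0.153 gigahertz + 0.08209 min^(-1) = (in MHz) 153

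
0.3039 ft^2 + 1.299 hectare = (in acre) 3.21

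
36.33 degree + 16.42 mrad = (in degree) 37.27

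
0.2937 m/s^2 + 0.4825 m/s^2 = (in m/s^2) 0.7762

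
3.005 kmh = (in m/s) 0.8347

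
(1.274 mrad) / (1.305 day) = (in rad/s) 1.13e-08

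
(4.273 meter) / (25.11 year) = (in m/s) 5.396e-09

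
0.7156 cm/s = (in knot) 0.01391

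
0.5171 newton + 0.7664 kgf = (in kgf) 0.8191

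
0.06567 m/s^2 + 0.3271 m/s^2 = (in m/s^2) 0.3928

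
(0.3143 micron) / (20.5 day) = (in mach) 5.211e-16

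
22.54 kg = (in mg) 2.254e+07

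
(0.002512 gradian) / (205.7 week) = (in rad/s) 3.172e-13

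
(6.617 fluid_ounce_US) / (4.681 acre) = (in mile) 6.419e-12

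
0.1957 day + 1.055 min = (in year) 0.0005382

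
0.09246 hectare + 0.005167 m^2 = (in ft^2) 9952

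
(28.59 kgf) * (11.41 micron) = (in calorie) 0.0007646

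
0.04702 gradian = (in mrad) 0.7386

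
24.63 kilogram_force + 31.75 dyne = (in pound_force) 54.3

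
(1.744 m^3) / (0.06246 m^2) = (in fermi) 2.792e+16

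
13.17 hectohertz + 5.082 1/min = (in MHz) 0.001317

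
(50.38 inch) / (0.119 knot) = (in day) 0.0002419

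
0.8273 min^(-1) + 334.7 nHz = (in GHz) 1.379e-11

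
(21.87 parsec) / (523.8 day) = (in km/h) 5.368e+10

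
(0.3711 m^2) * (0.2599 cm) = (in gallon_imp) 0.2122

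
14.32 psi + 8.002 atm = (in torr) 6822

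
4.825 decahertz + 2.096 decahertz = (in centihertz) 6921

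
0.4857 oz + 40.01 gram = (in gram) 53.78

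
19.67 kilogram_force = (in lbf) 43.36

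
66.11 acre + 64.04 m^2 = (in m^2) 2.676e+05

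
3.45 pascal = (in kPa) 0.00345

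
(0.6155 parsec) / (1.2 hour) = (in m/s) 4.396e+12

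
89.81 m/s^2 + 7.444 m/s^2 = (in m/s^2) 97.25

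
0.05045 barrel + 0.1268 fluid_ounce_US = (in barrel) 0.05047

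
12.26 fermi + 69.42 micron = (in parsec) 2.25e-21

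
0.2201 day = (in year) 0.000603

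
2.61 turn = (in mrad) 1.64e+04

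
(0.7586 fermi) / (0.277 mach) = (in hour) 2.234e-21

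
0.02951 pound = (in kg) 0.01339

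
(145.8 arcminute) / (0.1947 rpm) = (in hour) 0.0005778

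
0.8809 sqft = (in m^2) 0.08184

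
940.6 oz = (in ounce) 940.6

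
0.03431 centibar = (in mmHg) 0.2573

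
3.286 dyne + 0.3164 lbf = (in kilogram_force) 0.1435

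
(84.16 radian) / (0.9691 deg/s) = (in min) 82.93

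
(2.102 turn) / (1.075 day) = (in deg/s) 0.008147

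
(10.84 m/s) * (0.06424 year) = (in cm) 2.196e+09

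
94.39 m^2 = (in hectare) 0.009439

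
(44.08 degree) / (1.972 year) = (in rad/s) 1.237e-08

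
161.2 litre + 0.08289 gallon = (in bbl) 1.016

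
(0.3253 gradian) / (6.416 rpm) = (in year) 2.412e-10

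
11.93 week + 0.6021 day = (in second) 7.267e+06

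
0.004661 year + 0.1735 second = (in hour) 40.83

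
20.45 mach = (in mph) 1.558e+04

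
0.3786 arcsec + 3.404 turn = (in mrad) 2.139e+04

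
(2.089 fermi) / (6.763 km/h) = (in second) 1.112e-15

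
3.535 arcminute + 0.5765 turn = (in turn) 0.5767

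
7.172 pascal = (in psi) 0.00104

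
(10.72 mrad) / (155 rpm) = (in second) 0.0006604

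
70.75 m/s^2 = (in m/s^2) 70.75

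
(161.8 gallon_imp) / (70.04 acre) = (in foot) 8.514e-06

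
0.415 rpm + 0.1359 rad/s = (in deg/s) 10.28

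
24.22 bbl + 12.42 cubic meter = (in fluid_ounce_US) 5.502e+05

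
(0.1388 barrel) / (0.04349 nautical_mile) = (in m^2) 0.000274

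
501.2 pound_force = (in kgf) 227.3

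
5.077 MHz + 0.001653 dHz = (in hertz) 5.077e+06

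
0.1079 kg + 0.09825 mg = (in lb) 0.2379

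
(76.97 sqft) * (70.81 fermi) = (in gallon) 1.338e-10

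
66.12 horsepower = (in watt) 4.931e+04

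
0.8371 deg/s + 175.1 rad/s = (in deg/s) 1.003e+04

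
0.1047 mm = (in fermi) 1.047e+11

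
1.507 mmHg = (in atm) 0.001983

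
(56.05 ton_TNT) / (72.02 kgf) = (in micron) 3.32e+14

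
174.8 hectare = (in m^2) 1.748e+06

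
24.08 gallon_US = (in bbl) 0.5733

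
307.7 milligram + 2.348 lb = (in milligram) 1.065e+06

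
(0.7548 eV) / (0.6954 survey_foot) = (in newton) 5.705e-19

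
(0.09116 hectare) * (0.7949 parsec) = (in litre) 2.236e+22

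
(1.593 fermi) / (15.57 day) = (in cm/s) 1.184e-19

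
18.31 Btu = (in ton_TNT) 4.617e-06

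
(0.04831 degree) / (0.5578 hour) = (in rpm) 4.01e-06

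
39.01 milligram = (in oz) 0.001376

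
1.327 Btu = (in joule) 1400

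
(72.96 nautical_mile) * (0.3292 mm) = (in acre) 0.01099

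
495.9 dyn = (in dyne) 495.9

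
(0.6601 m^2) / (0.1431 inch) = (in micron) 1.816e+08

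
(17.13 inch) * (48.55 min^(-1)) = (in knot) 0.6844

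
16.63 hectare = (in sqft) 1.79e+06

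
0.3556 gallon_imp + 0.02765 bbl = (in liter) 6.013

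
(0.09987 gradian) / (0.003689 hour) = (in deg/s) 0.006768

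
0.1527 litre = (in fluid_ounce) 5.163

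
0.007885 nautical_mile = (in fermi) 1.46e+16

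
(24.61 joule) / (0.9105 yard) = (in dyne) 2.956e+06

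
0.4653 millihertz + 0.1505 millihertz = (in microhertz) 615.8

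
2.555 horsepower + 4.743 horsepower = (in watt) 5442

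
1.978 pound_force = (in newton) 8.799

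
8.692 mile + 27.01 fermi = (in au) 9.351e-08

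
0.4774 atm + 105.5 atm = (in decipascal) 1.074e+08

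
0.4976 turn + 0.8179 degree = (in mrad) 3141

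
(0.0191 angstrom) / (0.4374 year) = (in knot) 2.692e-19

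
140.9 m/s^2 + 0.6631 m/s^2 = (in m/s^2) 141.6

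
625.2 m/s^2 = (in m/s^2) 625.2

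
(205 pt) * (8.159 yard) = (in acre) 0.0001333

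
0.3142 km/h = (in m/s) 0.08728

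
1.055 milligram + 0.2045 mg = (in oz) 4.443e-05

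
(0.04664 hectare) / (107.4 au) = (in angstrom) 0.2903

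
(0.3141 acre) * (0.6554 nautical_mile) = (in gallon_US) 4.076e+08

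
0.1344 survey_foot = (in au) 2.738e-13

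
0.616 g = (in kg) 0.000616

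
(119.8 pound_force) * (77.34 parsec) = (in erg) 1.272e+28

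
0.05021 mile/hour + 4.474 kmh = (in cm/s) 126.5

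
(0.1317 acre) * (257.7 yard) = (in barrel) 7.899e+05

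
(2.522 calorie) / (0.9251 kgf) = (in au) 7.775e-12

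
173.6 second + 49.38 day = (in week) 7.055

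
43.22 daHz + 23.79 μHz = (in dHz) 4322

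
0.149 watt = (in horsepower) 0.0001998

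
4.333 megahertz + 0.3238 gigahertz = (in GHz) 0.3281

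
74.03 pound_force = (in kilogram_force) 33.58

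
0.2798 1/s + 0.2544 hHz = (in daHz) 2.572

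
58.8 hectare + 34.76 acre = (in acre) 180.1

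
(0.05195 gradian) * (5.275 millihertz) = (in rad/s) 4.305e-06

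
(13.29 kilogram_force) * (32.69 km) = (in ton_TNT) 0.001018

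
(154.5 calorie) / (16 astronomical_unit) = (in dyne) 2.701e-05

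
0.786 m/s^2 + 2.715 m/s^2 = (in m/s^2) 3.501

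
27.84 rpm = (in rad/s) 2.915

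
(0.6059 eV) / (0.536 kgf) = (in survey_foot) 6.059e-20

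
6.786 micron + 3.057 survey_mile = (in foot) 1.614e+04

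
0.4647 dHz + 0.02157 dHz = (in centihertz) 4.863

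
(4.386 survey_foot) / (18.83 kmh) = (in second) 0.2556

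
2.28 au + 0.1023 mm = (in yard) 3.73e+11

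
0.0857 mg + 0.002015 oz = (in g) 0.05721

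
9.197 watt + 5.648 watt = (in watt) 14.84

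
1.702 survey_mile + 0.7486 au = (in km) 1.12e+08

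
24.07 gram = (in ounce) 0.849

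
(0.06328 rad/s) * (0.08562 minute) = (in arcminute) 1118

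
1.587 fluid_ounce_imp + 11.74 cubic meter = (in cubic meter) 11.74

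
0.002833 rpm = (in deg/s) 0.017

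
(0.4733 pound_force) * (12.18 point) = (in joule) 0.009046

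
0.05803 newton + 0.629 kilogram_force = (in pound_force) 1.4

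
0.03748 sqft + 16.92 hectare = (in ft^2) 1.821e+06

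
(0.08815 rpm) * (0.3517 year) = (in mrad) 1.024e+08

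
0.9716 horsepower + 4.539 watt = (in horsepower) 0.9777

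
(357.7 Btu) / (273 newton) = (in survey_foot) 4535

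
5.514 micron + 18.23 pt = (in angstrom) 6.437e+07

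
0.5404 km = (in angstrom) 5.404e+12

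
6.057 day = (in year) 0.01659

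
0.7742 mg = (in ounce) 2.731e-05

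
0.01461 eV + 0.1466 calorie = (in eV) 3.828e+18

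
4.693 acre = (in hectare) 1.899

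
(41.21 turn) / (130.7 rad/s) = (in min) 0.03302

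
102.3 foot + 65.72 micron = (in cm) 3118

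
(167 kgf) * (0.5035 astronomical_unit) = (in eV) 7.699e+32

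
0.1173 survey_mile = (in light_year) 1.995e-14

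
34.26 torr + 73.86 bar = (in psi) 1072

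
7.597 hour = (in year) 0.0008672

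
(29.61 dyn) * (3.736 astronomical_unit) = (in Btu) 1.569e+05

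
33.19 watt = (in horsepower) 0.04451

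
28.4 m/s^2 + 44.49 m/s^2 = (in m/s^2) 72.89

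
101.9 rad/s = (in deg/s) 5838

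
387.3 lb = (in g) 1.757e+05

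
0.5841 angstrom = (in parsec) 1.893e-27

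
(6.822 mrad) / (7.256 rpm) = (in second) 0.008978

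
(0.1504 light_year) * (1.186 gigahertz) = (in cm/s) 1.688e+26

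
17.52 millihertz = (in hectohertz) 0.0001752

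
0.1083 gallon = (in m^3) 0.00041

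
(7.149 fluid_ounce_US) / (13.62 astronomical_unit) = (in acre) 2.564e-20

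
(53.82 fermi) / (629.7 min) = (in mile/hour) 3.186e-18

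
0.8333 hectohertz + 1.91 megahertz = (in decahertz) 1.91e+05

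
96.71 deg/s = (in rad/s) 1.688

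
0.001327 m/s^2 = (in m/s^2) 0.001327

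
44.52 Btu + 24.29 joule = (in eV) 2.933e+23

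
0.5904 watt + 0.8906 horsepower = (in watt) 664.7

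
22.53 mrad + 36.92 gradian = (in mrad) 602.5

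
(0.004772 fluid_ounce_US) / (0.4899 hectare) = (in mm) 2.881e-08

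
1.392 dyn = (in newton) 1.392e-05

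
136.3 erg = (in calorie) 3.258e-06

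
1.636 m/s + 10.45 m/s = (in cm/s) 1209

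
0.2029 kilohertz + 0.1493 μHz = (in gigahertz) 2.029e-07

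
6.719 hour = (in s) 2.419e+04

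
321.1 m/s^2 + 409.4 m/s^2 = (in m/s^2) 730.5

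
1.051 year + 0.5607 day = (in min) 5.532e+05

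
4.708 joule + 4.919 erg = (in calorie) 1.125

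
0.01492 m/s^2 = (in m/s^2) 0.01492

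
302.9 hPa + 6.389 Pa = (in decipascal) 3.03e+05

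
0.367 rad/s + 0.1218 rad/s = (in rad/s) 0.4888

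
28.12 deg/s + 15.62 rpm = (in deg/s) 121.8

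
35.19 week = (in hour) 5912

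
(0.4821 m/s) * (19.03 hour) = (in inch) 1.3e+06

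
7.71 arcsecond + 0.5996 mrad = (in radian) 0.000637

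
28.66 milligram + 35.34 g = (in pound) 0.07797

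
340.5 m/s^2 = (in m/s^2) 340.5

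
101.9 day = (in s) 8.804e+06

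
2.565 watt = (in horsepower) 0.00344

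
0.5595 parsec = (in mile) 1.073e+13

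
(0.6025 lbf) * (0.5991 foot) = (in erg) 4.894e+06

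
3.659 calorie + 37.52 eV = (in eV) 9.555e+19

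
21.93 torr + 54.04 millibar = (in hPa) 83.28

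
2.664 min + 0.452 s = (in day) 0.001855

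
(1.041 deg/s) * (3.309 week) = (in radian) 3.636e+04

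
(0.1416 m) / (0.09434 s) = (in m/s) 1.501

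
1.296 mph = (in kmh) 2.086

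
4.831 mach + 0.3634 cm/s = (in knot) 3198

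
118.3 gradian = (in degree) 106.5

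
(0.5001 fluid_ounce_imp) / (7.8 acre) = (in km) 4.502e-13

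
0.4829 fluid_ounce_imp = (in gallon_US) 0.003625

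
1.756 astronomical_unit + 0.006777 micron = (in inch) 1.034e+13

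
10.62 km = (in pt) 3.01e+07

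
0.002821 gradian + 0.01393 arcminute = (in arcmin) 0.1663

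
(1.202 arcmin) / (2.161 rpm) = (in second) 0.001545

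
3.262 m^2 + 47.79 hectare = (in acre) 118.1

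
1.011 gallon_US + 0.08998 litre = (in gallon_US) 1.035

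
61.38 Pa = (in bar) 0.0006138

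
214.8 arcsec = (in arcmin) 3.58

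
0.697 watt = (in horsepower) 0.0009347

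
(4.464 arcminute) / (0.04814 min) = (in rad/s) 0.0004496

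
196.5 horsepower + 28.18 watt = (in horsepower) 196.5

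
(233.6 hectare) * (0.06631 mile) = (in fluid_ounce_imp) 8.774e+12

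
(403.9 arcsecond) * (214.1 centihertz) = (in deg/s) 0.2402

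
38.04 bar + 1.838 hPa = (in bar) 38.04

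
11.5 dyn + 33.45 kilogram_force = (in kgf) 33.45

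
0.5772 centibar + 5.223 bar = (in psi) 75.84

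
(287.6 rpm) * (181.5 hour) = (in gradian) 1.253e+09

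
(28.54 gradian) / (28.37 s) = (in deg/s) 0.9054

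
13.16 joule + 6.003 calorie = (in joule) 38.28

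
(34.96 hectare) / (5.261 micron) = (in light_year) 7.024e-06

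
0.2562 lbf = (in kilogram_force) 0.1162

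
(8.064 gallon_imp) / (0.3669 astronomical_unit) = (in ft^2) 7.189e-12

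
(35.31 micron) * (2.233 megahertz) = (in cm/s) 7885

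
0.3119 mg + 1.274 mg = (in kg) 1.586e-06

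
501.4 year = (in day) 1.83e+05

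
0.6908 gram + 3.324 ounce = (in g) 94.92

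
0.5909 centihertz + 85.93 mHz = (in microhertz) 9.184e+04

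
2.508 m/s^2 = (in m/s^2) 2.508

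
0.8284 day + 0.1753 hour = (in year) 0.00229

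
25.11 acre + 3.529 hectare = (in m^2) 1.369e+05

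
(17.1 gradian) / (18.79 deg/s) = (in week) 1.354e-06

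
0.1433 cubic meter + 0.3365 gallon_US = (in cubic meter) 0.1446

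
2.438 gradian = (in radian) 0.0383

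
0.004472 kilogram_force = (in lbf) 0.009859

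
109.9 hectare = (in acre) 271.6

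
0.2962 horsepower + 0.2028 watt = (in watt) 221.1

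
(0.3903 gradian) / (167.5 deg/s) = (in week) 3.467e-09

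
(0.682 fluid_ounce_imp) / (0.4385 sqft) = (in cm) 0.04757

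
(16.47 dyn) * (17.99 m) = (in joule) 0.002963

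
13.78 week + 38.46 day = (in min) 1.943e+05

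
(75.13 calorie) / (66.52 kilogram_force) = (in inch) 18.97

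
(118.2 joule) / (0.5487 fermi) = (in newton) 2.154e+17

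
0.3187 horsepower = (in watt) 237.7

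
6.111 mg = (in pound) 1.347e-05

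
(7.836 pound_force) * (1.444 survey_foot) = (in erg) 1.534e+08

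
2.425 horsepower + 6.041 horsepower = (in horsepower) 8.466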